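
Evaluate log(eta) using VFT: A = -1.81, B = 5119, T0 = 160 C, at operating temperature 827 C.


VFT equation: log(eta) = A + B / (T - T0)
  T - T0 = 827 - 160 = 667
  B / (T - T0) = 5119 / 667 = 7.675
  log(eta) = -1.81 + 7.675 = 5.865

5.865


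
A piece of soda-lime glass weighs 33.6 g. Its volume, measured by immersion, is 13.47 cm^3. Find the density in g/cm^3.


Use the definition of density:
  rho = mass / volume
  rho = 33.6 / 13.47 = 2.494 g/cm^3

2.494 g/cm^3


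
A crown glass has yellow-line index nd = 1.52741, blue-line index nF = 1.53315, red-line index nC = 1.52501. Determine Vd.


Abbe number formula: Vd = (nd - 1) / (nF - nC)
  nd - 1 = 1.52741 - 1 = 0.52741
  nF - nC = 1.53315 - 1.52501 = 0.00814
  Vd = 0.52741 / 0.00814 = 64.79

64.79


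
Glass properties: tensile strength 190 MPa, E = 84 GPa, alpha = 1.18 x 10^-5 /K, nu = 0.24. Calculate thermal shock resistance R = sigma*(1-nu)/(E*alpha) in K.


Thermal shock resistance: R = sigma * (1 - nu) / (E * alpha)
  Numerator = 190 * (1 - 0.24) = 144.4
  Denominator = 84 * 1000 * (1.18 x 10^-5) = 0.9912
  R = 144.4 / 0.9912 = 145.7 K

145.7 K


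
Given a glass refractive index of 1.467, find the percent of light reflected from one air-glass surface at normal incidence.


Fresnel reflectance at normal incidence:
  R = ((n - 1)/(n + 1))^2
  (n - 1)/(n + 1) = (1.467 - 1)/(1.467 + 1) = 0.189299
  R = 0.189299^2 = 0.0358341
  R(%) = 0.0358341 * 100 = 3.583%

3.583%


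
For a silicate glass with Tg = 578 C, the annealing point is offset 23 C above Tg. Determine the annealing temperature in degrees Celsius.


The annealing temperature is Tg plus the offset:
  T_anneal = 578 + 23 = 601 C

601 C


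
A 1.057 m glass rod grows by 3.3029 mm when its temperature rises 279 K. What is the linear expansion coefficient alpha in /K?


Rearrange dL = alpha * L0 * dT for alpha:
  alpha = dL / (L0 * dT)
  alpha = (3.3029 / 1000) / (1.057 * 279) = 0.0000112 /K = 1.12 x 10^-5 /K

1.12 x 10^-5 /K


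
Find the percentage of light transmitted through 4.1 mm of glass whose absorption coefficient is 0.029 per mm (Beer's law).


Beer-Lambert law: T = exp(-alpha * thickness)
  exponent = -0.029 * 4.1 = -0.1189
  T = exp(-0.1189) = 0.8879
  Percentage = 0.8879 * 100 = 88.79%

88.79%


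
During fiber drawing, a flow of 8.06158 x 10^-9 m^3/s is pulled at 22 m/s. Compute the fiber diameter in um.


Cross-sectional area from continuity:
  A = Q / v = 8.06158 x 10^-9 / 22 = 3.664355 x 10^-10 m^2
Diameter from circular cross-section:
  d = sqrt(4A / pi) * 10^6 (m -> um)
  d = sqrt(4 * 3.664355 x 10^-10 / pi) * 10^6 = 21.6 um

21.6 um


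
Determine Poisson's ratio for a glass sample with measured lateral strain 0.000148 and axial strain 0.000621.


Poisson's ratio: nu = lateral strain / axial strain
  nu = 0.000148 / 0.000621 = 0.2383

0.2383


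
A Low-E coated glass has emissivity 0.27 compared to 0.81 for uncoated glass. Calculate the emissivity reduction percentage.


Percentage reduction = (1 - coated/uncoated) * 100
  Ratio = 0.27 / 0.81 = 0.3333
  Reduction = (1 - 0.3333) * 100 = 66.7%

66.7%


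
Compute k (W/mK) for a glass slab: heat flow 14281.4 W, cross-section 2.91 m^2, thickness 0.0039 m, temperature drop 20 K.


Fourier's law rearranged: k = Q * t / (A * dT)
  Numerator = 14281.4 * 0.0039 = 55.69746
  Denominator = 2.91 * 20 = 58.2
  k = 55.69746 / 58.2 = 0.957 W/mK

0.957 W/mK


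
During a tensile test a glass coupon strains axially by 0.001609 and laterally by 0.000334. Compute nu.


Poisson's ratio: nu = lateral strain / axial strain
  nu = 0.000334 / 0.001609 = 0.2076

0.2076


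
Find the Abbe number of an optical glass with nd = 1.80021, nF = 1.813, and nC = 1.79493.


Abbe number formula: Vd = (nd - 1) / (nF - nC)
  nd - 1 = 1.80021 - 1 = 0.80021
  nF - nC = 1.813 - 1.79493 = 0.01807
  Vd = 0.80021 / 0.01807 = 44.28

44.28


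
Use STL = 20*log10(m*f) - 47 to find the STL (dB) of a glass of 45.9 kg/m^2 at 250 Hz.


Mass law: STL = 20 * log10(m * f) - 47
  m * f = 45.9 * 250 = 11475
  log10(11475) = 4.05975
  STL = 20 * 4.05975 - 47 = 81.195 - 47 = 34.2 dB

34.2 dB


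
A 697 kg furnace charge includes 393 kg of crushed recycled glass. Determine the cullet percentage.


Cullet ratio = (cullet mass / total batch mass) * 100
  Ratio = 393 / 697 * 100 = 56.38%

56.38%


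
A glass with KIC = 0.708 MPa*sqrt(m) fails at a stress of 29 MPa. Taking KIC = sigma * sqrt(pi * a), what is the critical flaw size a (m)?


Rearrange KIC = sigma * sqrt(pi * a):
  sqrt(pi * a) = KIC / sigma
  sqrt(pi * a) = 0.708 / 29 = 0.024414
  a = (KIC / sigma)^2 / pi
  a = 0.024414^2 / pi = 0.0001897 m

0.0001897 m


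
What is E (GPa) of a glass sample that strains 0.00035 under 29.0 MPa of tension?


Young's modulus: E = stress / strain
  E = 29.0 MPa / 0.00035 = 82857.14 MPa
Convert to GPa: 82857.14 / 1000 = 82.86 GPa

82.86 GPa


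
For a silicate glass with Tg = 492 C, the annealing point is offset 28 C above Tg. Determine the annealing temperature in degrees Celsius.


The annealing temperature is Tg plus the offset:
  T_anneal = 492 + 28 = 520 C

520 C


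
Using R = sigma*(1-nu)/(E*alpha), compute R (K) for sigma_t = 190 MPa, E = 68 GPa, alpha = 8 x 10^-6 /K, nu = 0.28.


Thermal shock resistance: R = sigma * (1 - nu) / (E * alpha)
  Numerator = 190 * (1 - 0.28) = 136.8
  Denominator = 68 * 1000 * (8 x 10^-6) = 0.544
  R = 136.8 / 0.544 = 251.5 K

251.5 K


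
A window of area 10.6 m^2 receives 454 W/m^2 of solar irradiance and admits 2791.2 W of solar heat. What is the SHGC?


Rearrange Q = Area * SHGC * Irradiance:
  SHGC = Q / (Area * Irradiance)
  SHGC = 2791.2 / (10.6 * 454) = 0.58

0.58


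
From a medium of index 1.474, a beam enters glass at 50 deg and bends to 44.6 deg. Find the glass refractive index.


Apply Snell's law: n1 * sin(theta1) = n2 * sin(theta2)
  n2 = n1 * sin(theta1) / sin(theta2)
  sin(50) = 0.766044
  sin(44.6) = 0.702153
  n2 = 1.474 * 0.766044 / 0.702153 = 1.6081

1.6081


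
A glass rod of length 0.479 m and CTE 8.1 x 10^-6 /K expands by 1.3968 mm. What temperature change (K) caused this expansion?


Rearrange dL = alpha * L0 * dT for dT:
  dT = dL / (alpha * L0)
  dL (m) = 1.3968 / 1000 = 0.0013968
  dT = 0.0013968 / ((8.1 x 10^-6) * 0.479) = 360.0 K

360.0 K


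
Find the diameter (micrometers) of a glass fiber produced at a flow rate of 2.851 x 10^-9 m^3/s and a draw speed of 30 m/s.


Cross-sectional area from continuity:
  A = Q / v = 2.851 x 10^-9 / 30 = 9.503333 x 10^-11 m^2
Diameter from circular cross-section:
  d = sqrt(4A / pi) * 10^6 (m -> um)
  d = sqrt(4 * 9.503333 x 10^-11 / pi) * 10^6 = 11.0 um

11.0 um


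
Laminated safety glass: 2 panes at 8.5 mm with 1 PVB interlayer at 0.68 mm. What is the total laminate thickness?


Total thickness = glass contribution + PVB contribution
  Glass: 2 * 8.5 = 17.0 mm
  PVB: 1 * 0.68 = 0.68 mm
  Total = 17.0 + 0.68 = 17.68 mm

17.68 mm


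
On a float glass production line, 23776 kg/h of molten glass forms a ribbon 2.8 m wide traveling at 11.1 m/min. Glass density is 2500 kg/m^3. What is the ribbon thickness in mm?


Ribbon cross-section from mass balance:
  Volume rate = throughput / density = 23776 / 2500 = 9.5104 m^3/h
  thickness = volume rate / (speed * 60 * width), i.e.
  thickness = throughput / (60 * speed * width * density) * 1000
  thickness = 23776 / (60 * 11.1 * 2.8 * 2500) * 1000 = 5.1 mm

5.1 mm


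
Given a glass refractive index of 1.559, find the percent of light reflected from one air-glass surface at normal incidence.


Fresnel reflectance at normal incidence:
  R = ((n - 1)/(n + 1))^2
  (n - 1)/(n + 1) = (1.559 - 1)/(1.559 + 1) = 0.218445
  R = 0.218445^2 = 0.0477182
  R(%) = 0.0477182 * 100 = 4.772%

4.772%


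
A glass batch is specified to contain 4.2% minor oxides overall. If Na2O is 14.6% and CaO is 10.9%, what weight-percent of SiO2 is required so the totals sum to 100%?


Known pieces sum to 100%:
  SiO2 = 100 - (others + Na2O + CaO)
  SiO2 = 100 - (4.2 + 14.6 + 10.9) = 70.3%

70.3%


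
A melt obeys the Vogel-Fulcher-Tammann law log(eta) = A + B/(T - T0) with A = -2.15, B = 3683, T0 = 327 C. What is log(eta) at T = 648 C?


VFT equation: log(eta) = A + B / (T - T0)
  T - T0 = 648 - 327 = 321
  B / (T - T0) = 3683 / 321 = 11.474
  log(eta) = -2.15 + 11.474 = 9.324

9.324


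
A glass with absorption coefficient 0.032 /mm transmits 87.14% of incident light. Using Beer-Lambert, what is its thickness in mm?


Rearrange T = exp(-alpha * thickness):
  thickness = -ln(T) / alpha
  T = 87.14/100 = 0.8714
  ln(T) = -0.13765
  -ln(T) = 0.13765
  thickness = 0.13765 / 0.032 = 4.3 mm

4.3 mm


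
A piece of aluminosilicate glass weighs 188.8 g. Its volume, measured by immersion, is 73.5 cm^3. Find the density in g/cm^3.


Use the definition of density:
  rho = mass / volume
  rho = 188.8 / 73.5 = 2.569 g/cm^3

2.569 g/cm^3


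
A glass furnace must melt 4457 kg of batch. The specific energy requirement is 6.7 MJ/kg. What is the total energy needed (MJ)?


Total energy = mass * specific energy
  E = 4457 * 6.7 = 29861.9 MJ

29861.9 MJ


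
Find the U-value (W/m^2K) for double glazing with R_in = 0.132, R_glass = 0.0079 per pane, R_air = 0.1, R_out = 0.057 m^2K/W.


Total thermal resistance (series):
  R_total = R_in + R_glass + R_air + R_glass + R_out
  R_total = 0.132 + 0.0079 + 0.1 + 0.0079 + 0.057 = 0.3048 m^2K/W
U-value = 1 / R_total = 1 / 0.3048 = 3.281 W/m^2K

3.281 W/m^2K


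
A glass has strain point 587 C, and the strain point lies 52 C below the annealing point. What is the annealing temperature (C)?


T_anneal = T_strain + gap:
  T_anneal = 587 + 52 = 639 C

639 C


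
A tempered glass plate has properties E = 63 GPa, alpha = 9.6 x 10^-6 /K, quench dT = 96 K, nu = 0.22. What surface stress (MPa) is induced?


Tempering stress: sigma = E * alpha * dT / (1 - nu)
  E (MPa) = 63 * 1000 = 63000
  Numerator = 63000 * (9.6 x 10^-6) * 96 = 58.0608
  Denominator = 1 - 0.22 = 0.78
  sigma = 58.0608 / 0.78 = 74.4 MPa

74.4 MPa


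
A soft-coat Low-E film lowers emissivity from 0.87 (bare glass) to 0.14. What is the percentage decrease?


Percentage reduction = (1 - coated/uncoated) * 100
  Ratio = 0.14 / 0.87 = 0.1609
  Reduction = (1 - 0.1609) * 100 = 83.9%

83.9%


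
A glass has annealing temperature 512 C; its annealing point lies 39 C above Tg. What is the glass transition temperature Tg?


Rearrange T_anneal = Tg + offset for Tg:
  Tg = T_anneal - offset = 512 - 39 = 473 C

473 C


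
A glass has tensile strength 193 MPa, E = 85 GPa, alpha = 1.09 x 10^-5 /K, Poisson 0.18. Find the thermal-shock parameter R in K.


Thermal shock resistance: R = sigma * (1 - nu) / (E * alpha)
  Numerator = 193 * (1 - 0.18) = 158.26
  Denominator = 85 * 1000 * (1.09 x 10^-5) = 0.9265
  R = 158.26 / 0.9265 = 170.8 K

170.8 K


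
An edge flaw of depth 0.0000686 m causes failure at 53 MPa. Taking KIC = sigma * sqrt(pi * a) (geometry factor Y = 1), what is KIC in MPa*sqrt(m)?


Fracture toughness: KIC = sigma * sqrt(pi * a)
  pi * a = pi * 0.0000686 = 0.000215513
  sqrt(pi * a) = 0.01468
  KIC = 53 * 0.01468 = 0.778 MPa*sqrt(m)

0.778 MPa*sqrt(m)


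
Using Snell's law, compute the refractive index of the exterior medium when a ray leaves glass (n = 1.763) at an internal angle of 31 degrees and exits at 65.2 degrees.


Apply Snell's law: n1 * sin(theta1) = n2 * sin(theta2)
  n2 = n1 * sin(theta1) / sin(theta2)
  sin(31) = 0.515038
  sin(65.2) = 0.907777
  n2 = 1.763 * 0.515038 / 0.907777 = 1.0003

1.0003


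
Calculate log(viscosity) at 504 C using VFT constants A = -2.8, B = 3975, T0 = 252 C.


VFT equation: log(eta) = A + B / (T - T0)
  T - T0 = 504 - 252 = 252
  B / (T - T0) = 3975 / 252 = 15.774
  log(eta) = -2.8 + 15.774 = 12.974

12.974


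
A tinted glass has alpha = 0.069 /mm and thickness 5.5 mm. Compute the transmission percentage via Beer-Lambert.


Beer-Lambert law: T = exp(-alpha * thickness)
  exponent = -0.069 * 5.5 = -0.3795
  T = exp(-0.3795) = 0.6842
  Percentage = 0.6842 * 100 = 68.42%

68.42%


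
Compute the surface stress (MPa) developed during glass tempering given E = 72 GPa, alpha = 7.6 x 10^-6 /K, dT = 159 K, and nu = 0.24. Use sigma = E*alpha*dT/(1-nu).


Tempering stress: sigma = E * alpha * dT / (1 - nu)
  E (MPa) = 72 * 1000 = 72000
  Numerator = 72000 * (7.6 x 10^-6) * 159 = 87.0048
  Denominator = 1 - 0.24 = 0.76
  sigma = 87.0048 / 0.76 = 114.5 MPa

114.5 MPa


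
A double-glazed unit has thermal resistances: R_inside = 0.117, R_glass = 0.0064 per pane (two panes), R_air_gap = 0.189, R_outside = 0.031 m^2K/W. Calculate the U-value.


Total thermal resistance (series):
  R_total = R_in + R_glass + R_air + R_glass + R_out
  R_total = 0.117 + 0.0064 + 0.189 + 0.0064 + 0.031 = 0.3498 m^2K/W
U-value = 1 / R_total = 1 / 0.3498 = 2.859 W/m^2K

2.859 W/m^2K


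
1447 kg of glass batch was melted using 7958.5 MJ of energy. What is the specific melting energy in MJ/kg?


Rearrange E = m * s for s:
  s = E / m
  s = 7958.5 / 1447 = 5.5 MJ/kg

5.5 MJ/kg


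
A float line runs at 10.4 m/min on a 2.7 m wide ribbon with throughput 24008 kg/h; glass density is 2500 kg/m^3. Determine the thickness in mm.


Ribbon cross-section from mass balance:
  Volume rate = throughput / density = 24008 / 2500 = 9.6032 m^3/h
  thickness = volume rate / (speed * 60 * width), i.e.
  thickness = throughput / (60 * speed * width * density) * 1000
  thickness = 24008 / (60 * 10.4 * 2.7 * 2500) * 1000 = 5.7 mm

5.7 mm


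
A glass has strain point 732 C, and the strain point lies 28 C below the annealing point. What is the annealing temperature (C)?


T_anneal = T_strain + gap:
  T_anneal = 732 + 28 = 760 C

760 C


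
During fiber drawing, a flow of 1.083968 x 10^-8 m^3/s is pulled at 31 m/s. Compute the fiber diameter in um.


Cross-sectional area from continuity:
  A = Q / v = 1.083968 x 10^-8 / 31 = 3.496671 x 10^-10 m^2
Diameter from circular cross-section:
  d = sqrt(4A / pi) * 10^6 (m -> um)
  d = sqrt(4 * 3.496671 x 10^-10 / pi) * 10^6 = 21.1 um

21.1 um


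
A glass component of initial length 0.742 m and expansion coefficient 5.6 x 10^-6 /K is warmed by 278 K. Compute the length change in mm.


Thermal expansion formula: dL = alpha * L0 * dT
  dL = (5.6 x 10^-6) * 0.742 * 278 = 0.00115515 m
Convert to mm: 0.00115515 * 1000 = 1.1551 mm

1.1551 mm


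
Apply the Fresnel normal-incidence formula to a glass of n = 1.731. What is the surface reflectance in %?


Fresnel reflectance at normal incidence:
  R = ((n - 1)/(n + 1))^2
  (n - 1)/(n + 1) = (1.731 - 1)/(1.731 + 1) = 0.267668
  R = 0.267668^2 = 0.0716462
  R(%) = 0.0716462 * 100 = 7.165%

7.165%


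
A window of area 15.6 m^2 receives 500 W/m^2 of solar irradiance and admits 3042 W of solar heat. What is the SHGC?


Rearrange Q = Area * SHGC * Irradiance:
  SHGC = Q / (Area * Irradiance)
  SHGC = 3042 / (15.6 * 500) = 0.39

0.39


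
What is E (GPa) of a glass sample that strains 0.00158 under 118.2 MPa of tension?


Young's modulus: E = stress / strain
  E = 118.2 MPa / 0.00158 = 74810.13 MPa
Convert to GPa: 74810.13 / 1000 = 74.81 GPa

74.81 GPa


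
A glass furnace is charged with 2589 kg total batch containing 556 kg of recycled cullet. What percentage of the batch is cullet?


Cullet ratio = (cullet mass / total batch mass) * 100
  Ratio = 556 / 2589 * 100 = 21.48%

21.48%


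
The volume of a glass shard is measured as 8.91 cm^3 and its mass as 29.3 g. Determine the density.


Use the definition of density:
  rho = mass / volume
  rho = 29.3 / 8.91 = 3.288 g/cm^3

3.288 g/cm^3


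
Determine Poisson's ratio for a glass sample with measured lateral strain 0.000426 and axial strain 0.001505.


Poisson's ratio: nu = lateral strain / axial strain
  nu = 0.000426 / 0.001505 = 0.2831

0.2831


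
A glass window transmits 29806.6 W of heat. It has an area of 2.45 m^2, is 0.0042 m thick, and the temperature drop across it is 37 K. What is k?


Fourier's law rearranged: k = Q * t / (A * dT)
  Numerator = 29806.6 * 0.0042 = 125.18772
  Denominator = 2.45 * 37 = 90.65
  k = 125.18772 / 90.65 = 1.381 W/mK

1.381 W/mK


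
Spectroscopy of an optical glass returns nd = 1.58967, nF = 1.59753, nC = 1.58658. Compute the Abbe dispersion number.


Abbe number formula: Vd = (nd - 1) / (nF - nC)
  nd - 1 = 1.58967 - 1 = 0.58967
  nF - nC = 1.59753 - 1.58658 = 0.01095
  Vd = 0.58967 / 0.01095 = 53.85

53.85


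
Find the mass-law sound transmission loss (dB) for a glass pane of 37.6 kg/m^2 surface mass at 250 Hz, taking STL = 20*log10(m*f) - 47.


Mass law: STL = 20 * log10(m * f) - 47
  m * f = 37.6 * 250 = 9400
  log10(9400) = 3.97313
  STL = 20 * 3.97313 - 47 = 79.4626 - 47 = 32.5 dB

32.5 dB


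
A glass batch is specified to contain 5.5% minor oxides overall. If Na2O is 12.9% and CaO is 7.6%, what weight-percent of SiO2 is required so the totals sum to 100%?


Known pieces sum to 100%:
  SiO2 = 100 - (others + Na2O + CaO)
  SiO2 = 100 - (5.5 + 12.9 + 7.6) = 74.0%

74.0%


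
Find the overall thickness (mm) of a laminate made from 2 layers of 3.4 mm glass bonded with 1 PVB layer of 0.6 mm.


Total thickness = glass contribution + PVB contribution
  Glass: 2 * 3.4 = 6.8 mm
  PVB: 1 * 0.6 = 0.6 mm
  Total = 6.8 + 0.6 = 7.4 mm

7.4 mm


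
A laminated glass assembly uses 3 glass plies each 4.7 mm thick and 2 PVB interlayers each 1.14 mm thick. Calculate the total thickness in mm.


Total thickness = glass contribution + PVB contribution
  Glass: 3 * 4.7 = 14.1 mm
  PVB: 2 * 1.14 = 2.28 mm
  Total = 14.1 + 2.28 = 16.38 mm

16.38 mm


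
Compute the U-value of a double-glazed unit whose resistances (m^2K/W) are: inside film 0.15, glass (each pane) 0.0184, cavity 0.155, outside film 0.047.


Total thermal resistance (series):
  R_total = R_in + R_glass + R_air + R_glass + R_out
  R_total = 0.15 + 0.0184 + 0.155 + 0.0184 + 0.047 = 0.3888 m^2K/W
U-value = 1 / R_total = 1 / 0.3888 = 2.572 W/m^2K

2.572 W/m^2K


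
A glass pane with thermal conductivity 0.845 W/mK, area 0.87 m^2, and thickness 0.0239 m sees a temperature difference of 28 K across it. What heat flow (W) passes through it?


Fourier's law: Q = k * A * dT / t
  Q = 0.845 * 0.87 * 28 / 0.0239
  Q = 20.5842 / 0.0239 = 861.3 W

861.3 W


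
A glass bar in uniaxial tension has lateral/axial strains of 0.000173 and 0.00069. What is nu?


Poisson's ratio: nu = lateral strain / axial strain
  nu = 0.000173 / 0.00069 = 0.2507

0.2507


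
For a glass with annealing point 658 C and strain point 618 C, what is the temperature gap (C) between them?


Gap = T_anneal - T_strain:
  gap = 658 - 618 = 40 C

40 C


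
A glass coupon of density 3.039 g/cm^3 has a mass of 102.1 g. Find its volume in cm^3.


Rearrange rho = m / V:
  V = m / rho
  V = 102.1 / 3.039 = 33.597 cm^3

33.597 cm^3


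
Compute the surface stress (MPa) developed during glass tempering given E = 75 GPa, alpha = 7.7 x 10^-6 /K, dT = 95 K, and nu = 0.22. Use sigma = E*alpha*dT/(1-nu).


Tempering stress: sigma = E * alpha * dT / (1 - nu)
  E (MPa) = 75 * 1000 = 75000
  Numerator = 75000 * (7.7 x 10^-6) * 95 = 54.8625
  Denominator = 1 - 0.22 = 0.78
  sigma = 54.8625 / 0.78 = 70.3 MPa

70.3 MPa


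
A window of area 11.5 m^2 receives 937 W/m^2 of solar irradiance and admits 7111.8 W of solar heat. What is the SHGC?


Rearrange Q = Area * SHGC * Irradiance:
  SHGC = Q / (Area * Irradiance)
  SHGC = 7111.8 / (11.5 * 937) = 0.66

0.66


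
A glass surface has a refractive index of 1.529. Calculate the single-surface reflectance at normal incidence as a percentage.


Fresnel reflectance at normal incidence:
  R = ((n - 1)/(n + 1))^2
  (n - 1)/(n + 1) = (1.529 - 1)/(1.529 + 1) = 0.209174
  R = 0.209174^2 = 0.0437538
  R(%) = 0.0437538 * 100 = 4.375%

4.375%


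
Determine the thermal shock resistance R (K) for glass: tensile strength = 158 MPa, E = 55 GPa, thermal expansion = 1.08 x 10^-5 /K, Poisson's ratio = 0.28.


Thermal shock resistance: R = sigma * (1 - nu) / (E * alpha)
  Numerator = 158 * (1 - 0.28) = 113.76
  Denominator = 55 * 1000 * (1.08 x 10^-5) = 0.594
  R = 113.76 / 0.594 = 191.5 K

191.5 K


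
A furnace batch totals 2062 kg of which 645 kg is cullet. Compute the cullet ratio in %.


Cullet ratio = (cullet mass / total batch mass) * 100
  Ratio = 645 / 2062 * 100 = 31.28%

31.28%


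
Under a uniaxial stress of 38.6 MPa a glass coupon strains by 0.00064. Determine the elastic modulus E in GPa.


Young's modulus: E = stress / strain
  E = 38.6 MPa / 0.00064 = 60312.5 MPa
Convert to GPa: 60312.5 / 1000 = 60.31 GPa

60.31 GPa


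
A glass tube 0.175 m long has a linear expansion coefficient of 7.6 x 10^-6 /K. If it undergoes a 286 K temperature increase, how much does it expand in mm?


Thermal expansion formula: dL = alpha * L0 * dT
  dL = (7.6 x 10^-6) * 0.175 * 286 = 0.00038038 m
Convert to mm: 0.00038038 * 1000 = 0.3804 mm

0.3804 mm


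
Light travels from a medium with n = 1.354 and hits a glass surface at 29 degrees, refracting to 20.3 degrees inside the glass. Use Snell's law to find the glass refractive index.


Apply Snell's law: n1 * sin(theta1) = n2 * sin(theta2)
  n2 = n1 * sin(theta1) / sin(theta2)
  sin(29) = 0.48481
  sin(20.3) = 0.346936
  n2 = 1.354 * 0.48481 / 0.346936 = 1.8921

1.8921


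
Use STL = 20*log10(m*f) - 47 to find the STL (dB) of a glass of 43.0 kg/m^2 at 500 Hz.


Mass law: STL = 20 * log10(m * f) - 47
  m * f = 43.0 * 500 = 21500
  log10(21500) = 4.33244
  STL = 20 * 4.33244 - 47 = 86.6488 - 47 = 39.6 dB

39.6 dB


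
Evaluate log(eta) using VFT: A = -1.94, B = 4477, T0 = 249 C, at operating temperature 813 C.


VFT equation: log(eta) = A + B / (T - T0)
  T - T0 = 813 - 249 = 564
  B / (T - T0) = 4477 / 564 = 7.938
  log(eta) = -1.94 + 7.938 = 5.998

5.998


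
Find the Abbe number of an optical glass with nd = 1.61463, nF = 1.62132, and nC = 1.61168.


Abbe number formula: Vd = (nd - 1) / (nF - nC)
  nd - 1 = 1.61463 - 1 = 0.61463
  nF - nC = 1.62132 - 1.61168 = 0.00964
  Vd = 0.61463 / 0.00964 = 63.76

63.76


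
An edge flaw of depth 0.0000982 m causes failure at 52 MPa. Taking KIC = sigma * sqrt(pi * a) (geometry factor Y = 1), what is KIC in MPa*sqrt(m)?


Fracture toughness: KIC = sigma * sqrt(pi * a)
  pi * a = pi * 0.0000982 = 0.000308504
  sqrt(pi * a) = 0.017564
  KIC = 52 * 0.017564 = 0.913 MPa*sqrt(m)

0.913 MPa*sqrt(m)


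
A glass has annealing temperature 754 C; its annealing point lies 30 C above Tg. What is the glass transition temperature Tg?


Rearrange T_anneal = Tg + offset for Tg:
  Tg = T_anneal - offset = 754 - 30 = 724 C

724 C


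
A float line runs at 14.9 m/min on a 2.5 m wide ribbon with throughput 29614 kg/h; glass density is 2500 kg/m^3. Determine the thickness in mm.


Ribbon cross-section from mass balance:
  Volume rate = throughput / density = 29614 / 2500 = 11.8456 m^3/h
  thickness = volume rate / (speed * 60 * width), i.e.
  thickness = throughput / (60 * speed * width * density) * 1000
  thickness = 29614 / (60 * 14.9 * 2.5 * 2500) * 1000 = 5.3 mm

5.3 mm


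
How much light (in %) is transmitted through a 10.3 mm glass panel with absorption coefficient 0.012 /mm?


Beer-Lambert law: T = exp(-alpha * thickness)
  exponent = -0.012 * 10.3 = -0.1236
  T = exp(-0.1236) = 0.8837
  Percentage = 0.8837 * 100 = 88.37%

88.37%


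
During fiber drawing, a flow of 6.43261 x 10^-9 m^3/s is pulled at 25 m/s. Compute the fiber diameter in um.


Cross-sectional area from continuity:
  A = Q / v = 6.43261 x 10^-9 / 25 = 2.573044 x 10^-10 m^2
Diameter from circular cross-section:
  d = sqrt(4A / pi) * 10^6 (m -> um)
  d = sqrt(4 * 2.573044 x 10^-10 / pi) * 10^6 = 18.1 um

18.1 um


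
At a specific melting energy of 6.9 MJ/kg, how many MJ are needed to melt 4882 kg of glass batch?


Total energy = mass * specific energy
  E = 4882 * 6.9 = 33685.8 MJ

33685.8 MJ


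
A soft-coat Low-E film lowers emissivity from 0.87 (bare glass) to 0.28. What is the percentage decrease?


Percentage reduction = (1 - coated/uncoated) * 100
  Ratio = 0.28 / 0.87 = 0.3218
  Reduction = (1 - 0.3218) * 100 = 67.8%

67.8%


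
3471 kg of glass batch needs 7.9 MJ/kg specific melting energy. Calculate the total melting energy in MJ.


Total energy = mass * specific energy
  E = 3471 * 7.9 = 27420.9 MJ

27420.9 MJ


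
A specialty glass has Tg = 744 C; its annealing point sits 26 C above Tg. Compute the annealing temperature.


The annealing temperature is Tg plus the offset:
  T_anneal = 744 + 26 = 770 C

770 C


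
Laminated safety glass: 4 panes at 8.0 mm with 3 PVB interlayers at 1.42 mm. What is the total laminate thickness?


Total thickness = glass contribution + PVB contribution
  Glass: 4 * 8.0 = 32.0 mm
  PVB: 3 * 1.42 = 4.26 mm
  Total = 32.0 + 4.26 = 36.26 mm

36.26 mm


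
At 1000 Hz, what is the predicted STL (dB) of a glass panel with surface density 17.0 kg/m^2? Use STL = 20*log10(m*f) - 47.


Mass law: STL = 20 * log10(m * f) - 47
  m * f = 17.0 * 1000 = 17000
  log10(17000) = 4.23045
  STL = 20 * 4.23045 - 47 = 84.609 - 47 = 37.6 dB

37.6 dB


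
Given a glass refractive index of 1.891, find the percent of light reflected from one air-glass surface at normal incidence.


Fresnel reflectance at normal incidence:
  R = ((n - 1)/(n + 1))^2
  (n - 1)/(n + 1) = (1.891 - 1)/(1.891 + 1) = 0.308198
  R = 0.308198^2 = 0.094986
  R(%) = 0.094986 * 100 = 9.499%

9.499%


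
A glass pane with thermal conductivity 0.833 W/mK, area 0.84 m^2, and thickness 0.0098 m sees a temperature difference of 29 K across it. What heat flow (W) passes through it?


Fourier's law: Q = k * A * dT / t
  Q = 0.833 * 0.84 * 29 / 0.0098
  Q = 20.29188 / 0.0098 = 2070.6 W

2070.6 W


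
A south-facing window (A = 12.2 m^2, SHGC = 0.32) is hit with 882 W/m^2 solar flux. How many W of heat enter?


Solar heat gain: Q = Area * SHGC * Irradiance
  Q = 12.2 * 0.32 * 882 = 3443.3 W

3443.3 W


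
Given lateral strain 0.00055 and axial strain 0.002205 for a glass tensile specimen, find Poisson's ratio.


Poisson's ratio: nu = lateral strain / axial strain
  nu = 0.00055 / 0.002205 = 0.2494

0.2494


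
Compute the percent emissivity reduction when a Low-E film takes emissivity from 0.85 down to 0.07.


Percentage reduction = (1 - coated/uncoated) * 100
  Ratio = 0.07 / 0.85 = 0.0824
  Reduction = (1 - 0.0824) * 100 = 91.8%

91.8%


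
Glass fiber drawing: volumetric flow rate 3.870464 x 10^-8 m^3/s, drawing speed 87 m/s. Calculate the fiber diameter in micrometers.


Cross-sectional area from continuity:
  A = Q / v = 3.870464 x 10^-8 / 87 = 4.448809 x 10^-10 m^2
Diameter from circular cross-section:
  d = sqrt(4A / pi) * 10^6 (m -> um)
  d = sqrt(4 * 4.448809 x 10^-10 / pi) * 10^6 = 23.8 um

23.8 um


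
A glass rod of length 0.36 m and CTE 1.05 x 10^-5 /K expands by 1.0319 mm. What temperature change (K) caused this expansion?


Rearrange dL = alpha * L0 * dT for dT:
  dT = dL / (alpha * L0)
  dL (m) = 1.0319 / 1000 = 0.0010319
  dT = 0.0010319 / ((1.05 x 10^-5) * 0.36) = 273.0 K

273.0 K


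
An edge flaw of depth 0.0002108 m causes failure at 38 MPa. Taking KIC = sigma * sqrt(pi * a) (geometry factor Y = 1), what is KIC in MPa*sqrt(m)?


Fracture toughness: KIC = sigma * sqrt(pi * a)
  pi * a = pi * 0.0002108 = 0.000662248
  sqrt(pi * a) = 0.025734
  KIC = 38 * 0.025734 = 0.978 MPa*sqrt(m)

0.978 MPa*sqrt(m)


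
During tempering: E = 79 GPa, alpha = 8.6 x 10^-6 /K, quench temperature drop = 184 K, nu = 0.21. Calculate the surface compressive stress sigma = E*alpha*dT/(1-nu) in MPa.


Tempering stress: sigma = E * alpha * dT / (1 - nu)
  E (MPa) = 79 * 1000 = 79000
  Numerator = 79000 * (8.6 x 10^-6) * 184 = 125.0096
  Denominator = 1 - 0.21 = 0.79
  sigma = 125.0096 / 0.79 = 158.2 MPa

158.2 MPa


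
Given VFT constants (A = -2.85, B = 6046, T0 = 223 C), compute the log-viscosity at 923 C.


VFT equation: log(eta) = A + B / (T - T0)
  T - T0 = 923 - 223 = 700
  B / (T - T0) = 6046 / 700 = 8.637
  log(eta) = -2.85 + 8.637 = 5.787

5.787


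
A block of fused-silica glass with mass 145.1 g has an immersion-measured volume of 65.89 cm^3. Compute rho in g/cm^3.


Use the definition of density:
  rho = mass / volume
  rho = 145.1 / 65.89 = 2.202 g/cm^3

2.202 g/cm^3


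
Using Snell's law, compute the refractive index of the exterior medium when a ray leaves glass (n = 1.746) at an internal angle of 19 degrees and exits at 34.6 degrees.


Apply Snell's law: n1 * sin(theta1) = n2 * sin(theta2)
  n2 = n1 * sin(theta1) / sin(theta2)
  sin(19) = 0.325568
  sin(34.6) = 0.567844
  n2 = 1.746 * 0.325568 / 0.567844 = 1.0011

1.0011


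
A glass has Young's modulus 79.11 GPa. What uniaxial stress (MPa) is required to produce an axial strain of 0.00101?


Rearrange E = sigma / epsilon:
  sigma = E * epsilon
  E (MPa) = 79.11 * 1000 = 79110
  sigma = 79110 * 0.00101 = 79.9 MPa

79.9 MPa


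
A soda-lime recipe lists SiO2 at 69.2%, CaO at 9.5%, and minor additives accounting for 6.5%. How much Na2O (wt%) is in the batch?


Pieces sum to 100%:
  Na2O = 100 - (SiO2 + CaO + others)
  Na2O = 100 - (69.2 + 9.5 + 6.5) = 14.8%

14.8%


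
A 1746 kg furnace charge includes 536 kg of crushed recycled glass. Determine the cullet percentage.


Cullet ratio = (cullet mass / total batch mass) * 100
  Ratio = 536 / 1746 * 100 = 30.7%

30.7%


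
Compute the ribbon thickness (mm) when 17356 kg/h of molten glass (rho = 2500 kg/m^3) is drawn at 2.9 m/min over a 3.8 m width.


Ribbon cross-section from mass balance:
  Volume rate = throughput / density = 17356 / 2500 = 6.9424 m^3/h
  thickness = volume rate / (speed * 60 * width), i.e.
  thickness = throughput / (60 * speed * width * density) * 1000
  thickness = 17356 / (60 * 2.9 * 3.8 * 2500) * 1000 = 10.5 mm

10.5 mm


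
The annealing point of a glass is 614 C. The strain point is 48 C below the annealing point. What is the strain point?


Strain point = annealing point - difference:
  T_strain = 614 - 48 = 566 C

566 C


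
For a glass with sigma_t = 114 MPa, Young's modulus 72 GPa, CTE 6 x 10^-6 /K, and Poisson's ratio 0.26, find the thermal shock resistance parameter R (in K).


Thermal shock resistance: R = sigma * (1 - nu) / (E * alpha)
  Numerator = 114 * (1 - 0.26) = 84.36
  Denominator = 72 * 1000 * (6 x 10^-6) = 0.432
  R = 84.36 / 0.432 = 195.3 K

195.3 K


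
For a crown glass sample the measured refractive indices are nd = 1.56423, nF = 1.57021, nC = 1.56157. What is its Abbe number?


Abbe number formula: Vd = (nd - 1) / (nF - nC)
  nd - 1 = 1.56423 - 1 = 0.56423
  nF - nC = 1.57021 - 1.56157 = 0.00864
  Vd = 0.56423 / 0.00864 = 65.3

65.3


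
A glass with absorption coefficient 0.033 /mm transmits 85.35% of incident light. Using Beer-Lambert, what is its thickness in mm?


Rearrange T = exp(-alpha * thickness):
  thickness = -ln(T) / alpha
  T = 85.35/100 = 0.8535
  ln(T) = -0.15841
  -ln(T) = 0.15841
  thickness = 0.15841 / 0.033 = 4.8 mm

4.8 mm


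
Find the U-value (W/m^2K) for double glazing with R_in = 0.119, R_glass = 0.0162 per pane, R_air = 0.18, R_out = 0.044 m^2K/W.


Total thermal resistance (series):
  R_total = R_in + R_glass + R_air + R_glass + R_out
  R_total = 0.119 + 0.0162 + 0.18 + 0.0162 + 0.044 = 0.3754 m^2K/W
U-value = 1 / R_total = 1 / 0.3754 = 2.664 W/m^2K

2.664 W/m^2K


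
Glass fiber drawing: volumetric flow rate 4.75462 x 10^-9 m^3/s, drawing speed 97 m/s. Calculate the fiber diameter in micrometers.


Cross-sectional area from continuity:
  A = Q / v = 4.75462 x 10^-9 / 97 = 4.90167 x 10^-11 m^2
Diameter from circular cross-section:
  d = sqrt(4A / pi) * 10^6 (m -> um)
  d = sqrt(4 * 4.90167 x 10^-11 / pi) * 10^6 = 7.9 um

7.9 um


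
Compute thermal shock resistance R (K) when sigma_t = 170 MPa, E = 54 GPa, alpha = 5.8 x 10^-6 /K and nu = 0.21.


Thermal shock resistance: R = sigma * (1 - nu) / (E * alpha)
  Numerator = 170 * (1 - 0.21) = 134.3
  Denominator = 54 * 1000 * (5.8 x 10^-6) = 0.3132
  R = 134.3 / 0.3132 = 428.8 K

428.8 K


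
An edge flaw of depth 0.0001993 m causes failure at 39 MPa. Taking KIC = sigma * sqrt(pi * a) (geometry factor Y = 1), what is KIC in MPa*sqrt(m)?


Fracture toughness: KIC = sigma * sqrt(pi * a)
  pi * a = pi * 0.0001993 = 0.000626119
  sqrt(pi * a) = 0.025022
  KIC = 39 * 0.025022 = 0.976 MPa*sqrt(m)

0.976 MPa*sqrt(m)


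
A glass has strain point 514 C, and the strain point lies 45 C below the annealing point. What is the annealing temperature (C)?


T_anneal = T_strain + gap:
  T_anneal = 514 + 45 = 559 C

559 C


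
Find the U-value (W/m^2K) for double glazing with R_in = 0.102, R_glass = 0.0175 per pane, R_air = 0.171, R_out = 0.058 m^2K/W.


Total thermal resistance (series):
  R_total = R_in + R_glass + R_air + R_glass + R_out
  R_total = 0.102 + 0.0175 + 0.171 + 0.0175 + 0.058 = 0.366 m^2K/W
U-value = 1 / R_total = 1 / 0.366 = 2.732 W/m^2K

2.732 W/m^2K


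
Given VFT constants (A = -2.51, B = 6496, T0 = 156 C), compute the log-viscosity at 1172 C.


VFT equation: log(eta) = A + B / (T - T0)
  T - T0 = 1172 - 156 = 1016
  B / (T - T0) = 6496 / 1016 = 6.394
  log(eta) = -2.51 + 6.394 = 3.884

3.884


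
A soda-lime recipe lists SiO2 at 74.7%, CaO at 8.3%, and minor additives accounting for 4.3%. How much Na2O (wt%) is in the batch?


Pieces sum to 100%:
  Na2O = 100 - (SiO2 + CaO + others)
  Na2O = 100 - (74.7 + 8.3 + 4.3) = 12.7%

12.7%


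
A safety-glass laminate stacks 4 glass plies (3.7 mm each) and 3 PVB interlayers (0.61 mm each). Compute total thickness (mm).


Total thickness = glass contribution + PVB contribution
  Glass: 4 * 3.7 = 14.8 mm
  PVB: 3 * 0.61 = 1.83 mm
  Total = 14.8 + 1.83 = 16.63 mm

16.63 mm


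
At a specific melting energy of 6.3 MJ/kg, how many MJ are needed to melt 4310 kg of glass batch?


Total energy = mass * specific energy
  E = 4310 * 6.3 = 27153 MJ

27153 MJ


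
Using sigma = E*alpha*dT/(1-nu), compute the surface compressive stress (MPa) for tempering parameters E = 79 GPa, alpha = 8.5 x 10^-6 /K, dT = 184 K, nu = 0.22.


Tempering stress: sigma = E * alpha * dT / (1 - nu)
  E (MPa) = 79 * 1000 = 79000
  Numerator = 79000 * (8.5 x 10^-6) * 184 = 123.556
  Denominator = 1 - 0.22 = 0.78
  sigma = 123.556 / 0.78 = 158.4 MPa

158.4 MPa


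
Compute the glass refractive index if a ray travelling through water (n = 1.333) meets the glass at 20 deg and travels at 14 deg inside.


Apply Snell's law: n1 * sin(theta1) = n2 * sin(theta2)
  n2 = n1 * sin(theta1) / sin(theta2)
  sin(20) = 0.34202
  sin(14) = 0.241922
  n2 = 1.333 * 0.34202 / 0.241922 = 1.8845

1.8845


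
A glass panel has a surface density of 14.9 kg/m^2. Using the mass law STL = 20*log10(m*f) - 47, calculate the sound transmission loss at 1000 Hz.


Mass law: STL = 20 * log10(m * f) - 47
  m * f = 14.9 * 1000 = 14900
  log10(14900) = 4.17319
  STL = 20 * 4.17319 - 47 = 83.4638 - 47 = 36.5 dB

36.5 dB


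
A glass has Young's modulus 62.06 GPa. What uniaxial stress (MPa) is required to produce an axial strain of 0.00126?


Rearrange E = sigma / epsilon:
  sigma = E * epsilon
  E (MPa) = 62.06 * 1000 = 62060
  sigma = 62060 * 0.00126 = 78.2 MPa

78.2 MPa


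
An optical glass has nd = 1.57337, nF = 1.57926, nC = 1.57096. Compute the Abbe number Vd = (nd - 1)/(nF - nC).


Abbe number formula: Vd = (nd - 1) / (nF - nC)
  nd - 1 = 1.57337 - 1 = 0.57337
  nF - nC = 1.57926 - 1.57096 = 0.0083
  Vd = 0.57337 / 0.0083 = 69.08

69.08


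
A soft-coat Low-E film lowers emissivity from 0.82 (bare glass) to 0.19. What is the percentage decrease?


Percentage reduction = (1 - coated/uncoated) * 100
  Ratio = 0.19 / 0.82 = 0.2317
  Reduction = (1 - 0.2317) * 100 = 76.8%

76.8%


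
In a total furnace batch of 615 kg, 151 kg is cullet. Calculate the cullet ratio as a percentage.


Cullet ratio = (cullet mass / total batch mass) * 100
  Ratio = 151 / 615 * 100 = 24.55%

24.55%


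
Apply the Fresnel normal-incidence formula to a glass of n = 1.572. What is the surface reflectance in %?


Fresnel reflectance at normal incidence:
  R = ((n - 1)/(n + 1))^2
  (n - 1)/(n + 1) = (1.572 - 1)/(1.572 + 1) = 0.222395
  R = 0.222395^2 = 0.0494595
  R(%) = 0.0494595 * 100 = 4.946%

4.946%


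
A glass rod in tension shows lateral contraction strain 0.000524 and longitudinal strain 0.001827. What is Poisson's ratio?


Poisson's ratio: nu = lateral strain / axial strain
  nu = 0.000524 / 0.001827 = 0.2868

0.2868


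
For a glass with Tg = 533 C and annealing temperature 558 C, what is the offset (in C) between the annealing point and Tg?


Offset = T_anneal - Tg:
  offset = 558 - 533 = 25 C

25 C


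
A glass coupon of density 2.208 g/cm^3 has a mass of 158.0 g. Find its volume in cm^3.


Rearrange rho = m / V:
  V = m / rho
  V = 158.0 / 2.208 = 71.558 cm^3

71.558 cm^3


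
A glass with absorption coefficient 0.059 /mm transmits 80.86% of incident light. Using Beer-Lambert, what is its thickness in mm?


Rearrange T = exp(-alpha * thickness):
  thickness = -ln(T) / alpha
  T = 80.86/100 = 0.8086
  ln(T) = -0.21245
  -ln(T) = 0.21245
  thickness = 0.21245 / 0.059 = 3.6 mm

3.6 mm


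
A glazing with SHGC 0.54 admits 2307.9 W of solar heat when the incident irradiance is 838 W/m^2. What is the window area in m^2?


Rearrange Q = Area * SHGC * Irradiance:
  Area = Q / (SHGC * Irradiance)
  Area = 2307.9 / (0.54 * 838) = 5.1 m^2

5.1 m^2


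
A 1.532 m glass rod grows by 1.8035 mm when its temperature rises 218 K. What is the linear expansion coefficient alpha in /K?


Rearrange dL = alpha * L0 * dT for alpha:
  alpha = dL / (L0 * dT)
  alpha = (1.8035 / 1000) / (1.532 * 218) = 0.0000054 /K = 5.4 x 10^-6 /K

5.4 x 10^-6 /K


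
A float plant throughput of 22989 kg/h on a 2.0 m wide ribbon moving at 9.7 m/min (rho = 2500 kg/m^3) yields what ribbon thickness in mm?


Ribbon cross-section from mass balance:
  Volume rate = throughput / density = 22989 / 2500 = 9.1956 m^3/h
  thickness = volume rate / (speed * 60 * width), i.e.
  thickness = throughput / (60 * speed * width * density) * 1000
  thickness = 22989 / (60 * 9.7 * 2.0 * 2500) * 1000 = 7.9 mm

7.9 mm


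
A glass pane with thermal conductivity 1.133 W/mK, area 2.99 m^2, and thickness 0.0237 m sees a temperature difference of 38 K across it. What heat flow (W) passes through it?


Fourier's law: Q = k * A * dT / t
  Q = 1.133 * 2.99 * 38 / 0.0237
  Q = 128.73146 / 0.0237 = 5431.7 W

5431.7 W


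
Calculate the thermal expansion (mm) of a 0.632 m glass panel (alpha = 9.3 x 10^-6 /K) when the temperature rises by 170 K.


Thermal expansion formula: dL = alpha * L0 * dT
  dL = (9.3 x 10^-6) * 0.632 * 170 = 0.00099919 m
Convert to mm: 0.00099919 * 1000 = 0.9992 mm

0.9992 mm


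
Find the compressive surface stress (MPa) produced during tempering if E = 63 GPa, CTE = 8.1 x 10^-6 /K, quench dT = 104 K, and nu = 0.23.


Tempering stress: sigma = E * alpha * dT / (1 - nu)
  E (MPa) = 63 * 1000 = 63000
  Numerator = 63000 * (8.1 x 10^-6) * 104 = 53.0712
  Denominator = 1 - 0.23 = 0.77
  sigma = 53.0712 / 0.77 = 68.9 MPa

68.9 MPa


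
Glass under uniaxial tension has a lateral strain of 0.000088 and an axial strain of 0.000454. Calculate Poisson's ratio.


Poisson's ratio: nu = lateral strain / axial strain
  nu = 0.000088 / 0.000454 = 0.1938

0.1938


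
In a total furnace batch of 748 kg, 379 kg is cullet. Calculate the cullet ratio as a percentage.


Cullet ratio = (cullet mass / total batch mass) * 100
  Ratio = 379 / 748 * 100 = 50.67%

50.67%


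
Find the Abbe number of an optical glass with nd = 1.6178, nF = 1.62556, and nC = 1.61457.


Abbe number formula: Vd = (nd - 1) / (nF - nC)
  nd - 1 = 1.6178 - 1 = 0.6178
  nF - nC = 1.62556 - 1.61457 = 0.01099
  Vd = 0.6178 / 0.01099 = 56.21

56.21
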